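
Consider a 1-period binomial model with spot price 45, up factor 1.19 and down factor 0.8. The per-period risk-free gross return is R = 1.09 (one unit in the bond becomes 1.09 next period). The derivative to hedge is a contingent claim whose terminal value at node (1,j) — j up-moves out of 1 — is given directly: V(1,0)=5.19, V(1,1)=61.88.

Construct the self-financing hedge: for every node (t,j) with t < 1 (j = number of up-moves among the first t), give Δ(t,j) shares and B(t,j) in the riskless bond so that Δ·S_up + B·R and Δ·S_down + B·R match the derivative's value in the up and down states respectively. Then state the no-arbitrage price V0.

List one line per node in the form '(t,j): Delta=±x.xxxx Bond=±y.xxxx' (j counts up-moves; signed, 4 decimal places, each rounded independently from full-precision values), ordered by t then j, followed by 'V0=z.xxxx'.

(0,0): Delta=3.2302 Bond=-101.9240
V0=43.4350

The replicating-portfolio and risk-neutral prices coincide; use p* = (1.09−0.8)/(1.19−0.8) = 0.7436 for the latter.
At expiry t=1: V(1,0)=5.1900, V(1,1)=61.8800
Node (0,0) S=45.0000: V=(p*·61.8800+(1−p*)·5.1900)/1.09=43.4350; Δ=(61.8800−5.1900)/(53.5500−36.0000)=3.2302; B=V−Δ·S=-101.9240
The time-0 hedge costs 43.4350, which is the no-arbitrage price.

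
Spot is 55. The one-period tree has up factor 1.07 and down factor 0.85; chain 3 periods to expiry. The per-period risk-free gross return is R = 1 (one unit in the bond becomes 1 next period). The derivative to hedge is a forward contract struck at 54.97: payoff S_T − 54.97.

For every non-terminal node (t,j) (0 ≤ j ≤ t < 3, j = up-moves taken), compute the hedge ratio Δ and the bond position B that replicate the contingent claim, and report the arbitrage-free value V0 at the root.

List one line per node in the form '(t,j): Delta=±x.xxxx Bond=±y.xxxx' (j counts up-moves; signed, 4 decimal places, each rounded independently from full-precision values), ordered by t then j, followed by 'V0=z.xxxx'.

The replicating-portfolio and risk-neutral prices coincide; use p* = (1−0.85)/(1.07−0.85) = 0.6818 for the latter.
Terminal payoffs: V(3,0)=-21.1931, V(3,1)=-12.4509, V(3,2)=-1.4459, V(3,3)=12.4074
  t=2,j=0: stock 39.7375 → up 42.5191 (V=-12.4509), down 33.7769 (V=-21.1931). Price -15.2325; hedge Δ=1.0000, bond B=-54.9700.
  t=2,j=1: stock 50.0225 → up 53.5241 (V=-1.4459), down 42.5191 (V=-12.4509). Price -4.9475; hedge Δ=1.0000, bond B=-54.9700.
  t=2,j=2: stock 62.9695 → up 67.3774 (V=12.4074), down 53.5241 (V=-1.4459). Price 7.9995; hedge Δ=1.0000, bond B=-54.9700.
  t=1,j=0: stock 46.7500 → up 50.0225 (V=-4.9475), down 39.7375 (V=-15.2325). Price -8.2200; hedge Δ=1.0000, bond B=-54.9700.
  t=1,j=1: stock 58.8500 → up 62.9695 (V=7.9995), down 50.0225 (V=-4.9475). Price 3.8800; hedge Δ=1.0000, bond B=-54.9700.
  t=0,j=0: stock 55.0000 → up 58.8500 (V=3.8800), down 46.7500 (V=-8.2200). Price 0.0300; hedge Δ=1.0000, bond B=-54.9700.
Each (Δ,B) replicates both successor values, so the strategy is self-financing and V0 is arbitrage-free.

(0,0): Delta=1.0000 Bond=-54.9700
(1,0): Delta=1.0000 Bond=-54.9700
(1,1): Delta=1.0000 Bond=-54.9700
(2,0): Delta=1.0000 Bond=-54.9700
(2,1): Delta=1.0000 Bond=-54.9700
(2,2): Delta=1.0000 Bond=-54.9700
V0=0.0300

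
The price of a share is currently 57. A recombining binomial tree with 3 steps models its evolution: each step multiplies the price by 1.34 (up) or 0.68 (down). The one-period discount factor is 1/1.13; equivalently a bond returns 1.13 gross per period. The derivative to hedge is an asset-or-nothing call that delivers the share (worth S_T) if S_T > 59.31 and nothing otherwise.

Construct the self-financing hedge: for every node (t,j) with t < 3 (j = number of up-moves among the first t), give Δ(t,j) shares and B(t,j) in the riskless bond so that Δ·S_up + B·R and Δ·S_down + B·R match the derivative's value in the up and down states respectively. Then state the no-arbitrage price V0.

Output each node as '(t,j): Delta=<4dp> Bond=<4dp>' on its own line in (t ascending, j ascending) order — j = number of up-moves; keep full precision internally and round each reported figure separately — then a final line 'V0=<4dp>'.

Under the risk-neutral measure, an up-move has probability p* = (R−d)/(u−d) = 0.6818 and values discount at R = 1.13.
Terminal payoffs: V(3,0)=0.0000, V(3,1)=0.0000, V(3,2)=69.5975, V(3,3)=137.1479
(2,0): S=26.3568. Δ = (V_up−V_dn)/(S_up−S_dn) = (0.0000−0.0000)/(35.3181−17.9226) = 0.0000. V = [p*·0.0000 + (1−p*)·0.0000]/1.13 = 0.0000. B = V − Δ·S = 0.0000.
(2,1): S=51.9384. Δ = (V_up−V_dn)/(S_up−S_dn) = (69.5975−0.0000)/(69.5975−35.3181) = 2.0303. V = [p*·69.5975 + (1−p*)·0.0000]/1.13 = 41.9936. B = V − Δ·S = -63.4571.
(2,2): S=102.3492. Δ = (V_up−V_dn)/(S_up−S_dn) = (137.1479−69.5975)/(137.1479−69.5975) = 1.0000. V = [p*·137.1479 + (1−p*)·69.5975]/1.13 = 102.3492. B = V − Δ·S = 0.0000.
(1,0): S=38.7600. Δ = (V_up−V_dn)/(S_up−S_dn) = (41.9936−0.0000)/(51.9384−26.3568) = 1.6416. V = [p*·41.9936 + (1−p*)·0.0000]/1.13 = 25.3381. B = V − Δ·S = -38.2886.
(1,1): S=76.3800. Δ = (V_up−V_dn)/(S_up−S_dn) = (102.3492−41.9936)/(102.3492−51.9384) = 1.1973. V = [p*·102.3492 + (1−p*)·41.9936]/1.13 = 73.5798. B = V − Δ·S = -17.8680.
(0,0): S=57.0000. Δ = (V_up−V_dn)/(S_up−S_dn) = (73.5798−25.3381)/(76.3800−38.7600) = 1.2823. V = [p*·73.5798 + (1−p*)·25.3381]/1.13 = 51.5311. B = V − Δ·S = -21.5624.
Each (Δ,B) replicates both successor values, so the strategy is self-financing and V0 is arbitrage-free.

(0,0): Delta=1.2823 Bond=-21.5624
(1,0): Delta=1.6416 Bond=-38.2886
(1,1): Delta=1.1973 Bond=-17.8680
(2,0): Delta=0.0000 Bond=0.0000
(2,1): Delta=2.0303 Bond=-63.4571
(2,2): Delta=1.0000 Bond=0.0000
V0=51.5311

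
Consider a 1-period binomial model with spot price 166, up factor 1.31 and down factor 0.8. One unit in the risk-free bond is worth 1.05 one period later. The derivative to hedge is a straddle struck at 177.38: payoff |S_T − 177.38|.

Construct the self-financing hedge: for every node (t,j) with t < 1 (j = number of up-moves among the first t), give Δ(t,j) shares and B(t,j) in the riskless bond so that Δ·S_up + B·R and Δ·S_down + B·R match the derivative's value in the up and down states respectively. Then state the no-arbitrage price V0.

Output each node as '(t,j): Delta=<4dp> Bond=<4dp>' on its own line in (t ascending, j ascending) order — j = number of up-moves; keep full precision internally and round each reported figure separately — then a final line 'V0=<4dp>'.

Since d<R<u, set p* = (R−d)/(u−d) = 0.4902; price each node as the discounted p*-expectation of its children.
At expiry t=1: V(1,0)=44.5800, V(1,1)=40.0800
(0,0): S=166.0000. Δ = (V_up−V_dn)/(S_up−S_dn) = (40.0800−44.5800)/(217.4600−132.8000) = -0.0532. V = [p*·40.0800 + (1−p*)·44.5800]/1.05 = 40.3563. B = V − Δ·S = 49.1798.
Root portfolio cost Δ·166+B reproduces V0=40.3563.

(0,0): Delta=-0.0532 Bond=49.1798
V0=40.3563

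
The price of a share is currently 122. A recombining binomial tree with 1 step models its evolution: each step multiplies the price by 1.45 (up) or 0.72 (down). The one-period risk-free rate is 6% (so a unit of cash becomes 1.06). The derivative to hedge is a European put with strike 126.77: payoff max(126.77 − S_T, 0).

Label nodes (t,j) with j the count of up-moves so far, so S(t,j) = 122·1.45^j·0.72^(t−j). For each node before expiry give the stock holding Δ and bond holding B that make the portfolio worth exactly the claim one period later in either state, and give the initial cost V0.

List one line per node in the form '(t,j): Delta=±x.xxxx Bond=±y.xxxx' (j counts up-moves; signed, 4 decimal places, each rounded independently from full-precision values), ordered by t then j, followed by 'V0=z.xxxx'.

Since d<R<u, set p* = (R−d)/(u−d) = 0.4658; price each node as the discounted p*-expectation of its children.
Terminal payoffs: V(1,0)=38.9300, V(1,1)=0.0000
  t=0,j=0: stock 122.0000 → up 176.9000 (V=0.0000), down 87.8400 (V=38.9300). Price 19.6210; hedge Δ=-0.4371, bond B=72.9497.
Check: Δ(0,0)·S0 + B(0,0) = 19.6210 = V0.

(0,0): Delta=-0.4371 Bond=72.9497
V0=19.6210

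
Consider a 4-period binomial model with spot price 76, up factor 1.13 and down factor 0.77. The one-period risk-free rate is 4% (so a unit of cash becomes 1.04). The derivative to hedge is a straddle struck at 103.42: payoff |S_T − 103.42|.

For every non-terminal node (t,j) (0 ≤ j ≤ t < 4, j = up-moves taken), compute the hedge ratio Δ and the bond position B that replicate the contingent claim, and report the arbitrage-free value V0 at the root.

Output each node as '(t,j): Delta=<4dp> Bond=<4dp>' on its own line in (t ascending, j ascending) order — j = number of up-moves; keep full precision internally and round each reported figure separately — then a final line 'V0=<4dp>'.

Risk-neutral probability p* = (R−d)/(u−d) = (1.04−0.77)/(1.13−0.77) = 0.7500.
Payoff layer (t=4): V(4,0)=76.7037, V(4,1)=64.2129, V(4,2)=45.8824, V(4,3)=18.9817, V(4,4)=20.4960
(3,0): S=34.6965. Δ = (V_up−V_dn)/(S_up−S_dn) = (64.2129−76.7037)/(39.2071−26.7163) = -1.0000. V = [p*·64.2129 + (1−p*)·76.7037]/1.04 = 64.7458. B = V − Δ·S = 99.4423.
(3,1): S=50.9183. Δ = (V_up−V_dn)/(S_up−S_dn) = (45.8824−64.2129)/(57.5376−39.2071) = -1.0000. V = [p*·45.8824 + (1−p*)·64.2129]/1.04 = 48.5241. B = V − Δ·S = 99.4423.
(3,2): S=74.7242. Δ = (V_up−V_dn)/(S_up−S_dn) = (18.9817−45.8824)/(84.4383−57.5376) = -1.0000. V = [p*·18.9817 + (1−p*)·45.8824]/1.04 = 24.7181. B = V − Δ·S = 99.4423.
(3,3): S=109.6602. Δ = (V_up−V_dn)/(S_up−S_dn) = (20.4960−18.9817)/(123.9160−84.4383) = 0.0384. V = [p*·20.4960 + (1−p*)·18.9817]/1.04 = 19.3437. B = V − Δ·S = 15.1372.
(2,0): S=45.0604. Δ = (V_up−V_dn)/(S_up−S_dn) = (48.5241−64.7458)/(50.9183−34.6965) = -1.0000. V = [p*·48.5241 + (1−p*)·64.7458]/1.04 = 50.5572. B = V − Δ·S = 95.6176.
(2,1): S=66.1276. Δ = (V_up−V_dn)/(S_up−S_dn) = (24.7181−48.5241)/(74.7242−50.9183) = -1.0000. V = [p*·24.7181 + (1−p*)·48.5241]/1.04 = 29.4900. B = V − Δ·S = 95.6176.
(2,2): S=97.0444. Δ = (V_up−V_dn)/(S_up−S_dn) = (19.3437−24.7181)/(109.6602−74.7242) = -0.1538. V = [p*·19.3437 + (1−p*)·24.7181]/1.04 = 19.8916. B = V − Δ·S = 34.8207.
(1,0): S=58.5200. Δ = (V_up−V_dn)/(S_up−S_dn) = (29.4900−50.5572)/(66.1276−45.0604) = -1.0000. V = [p*·29.4900 + (1−p*)·50.5572]/1.04 = 33.4200. B = V − Δ·S = 91.9400.
(1,1): S=85.8800. Δ = (V_up−V_dn)/(S_up−S_dn) = (19.8916−29.4900)/(97.0444−66.1276) = -0.3105. V = [p*·19.8916 + (1−p*)·29.4900]/1.04 = 21.4339. B = V − Δ·S = 48.0960.
(0,0): S=76.0000. Δ = (V_up−V_dn)/(S_up−S_dn) = (21.4339−33.4200)/(85.8800−58.5200) = -0.4381. V = [p*·21.4339 + (1−p*)·33.4200]/1.04 = 23.4908. B = V − Δ·S = 56.7856.
Check: Δ(0,0)·S0 + B(0,0) = 23.4908 = V0.

(0,0): Delta=-0.4381 Bond=56.7856
(1,0): Delta=-1.0000 Bond=91.9400
(1,1): Delta=-0.3105 Bond=48.0960
(2,0): Delta=-1.0000 Bond=95.6176
(2,1): Delta=-1.0000 Bond=95.6176
(2,2): Delta=-0.1538 Bond=34.8207
(3,0): Delta=-1.0000 Bond=99.4423
(3,1): Delta=-1.0000 Bond=99.4423
(3,2): Delta=-1.0000 Bond=99.4423
(3,3): Delta=0.0384 Bond=15.1372
V0=23.4908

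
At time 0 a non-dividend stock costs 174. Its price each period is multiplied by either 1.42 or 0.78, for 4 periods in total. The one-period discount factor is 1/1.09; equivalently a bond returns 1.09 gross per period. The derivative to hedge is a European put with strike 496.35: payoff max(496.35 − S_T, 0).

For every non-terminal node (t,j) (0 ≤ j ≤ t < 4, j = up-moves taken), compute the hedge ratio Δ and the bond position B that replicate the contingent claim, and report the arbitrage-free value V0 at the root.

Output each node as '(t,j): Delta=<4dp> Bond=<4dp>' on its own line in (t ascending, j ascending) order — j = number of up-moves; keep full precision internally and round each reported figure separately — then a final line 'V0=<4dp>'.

Since d<R<u, set p* = (R−d)/(u−d) = 0.4844; price each node as the discounted p*-expectation of its children.
Terminal payoffs: V(4,0)=431.9438, V(4,1)=379.0977, V(4,2)=282.8907, V(4,3)=107.7446, V(4,4)=0.0000
Node (3,0) S=82.5720: V=(p*·379.0977+(1−p*)·431.9438)/1.09=372.7949; Δ=(379.0977−431.9438)/(117.2523−64.4062)=-1.0000; B=V−Δ·S=455.3670
Node (3,1) S=150.3235: V=(p*·282.8907+(1−p*)·379.0977)/1.09=305.0435; Δ=(282.8907−379.0977)/(213.4593−117.2523)=-1.0000; B=V−Δ·S=455.3670
Node (3,2) S=273.6658: V=(p*·107.7446+(1−p*)·282.8907)/1.09=181.7012; Δ=(107.7446−282.8907)/(388.6054−213.4593)=-1.0000; B=V−Δ·S=455.3670
Node (3,3) S=498.2121: V=(p*·0.0000+(1−p*)·107.7446)/1.09=50.9686; Δ=(0.0000−107.7446)/(707.4612−388.6054)=-0.3379; B=V−Δ·S=219.3195
Node (2,0) S=105.8616: V=(p*·305.0435+(1−p*)·372.7949)/1.09=311.9063; Δ=(305.0435−372.7949)/(150.3235−82.5720)=-1.0000; B=V−Δ·S=417.7679
Node (2,1) S=192.7224: V=(p*·181.7012+(1−p*)·305.0435)/1.09=225.0455; Δ=(181.7012−305.0435)/(273.6658−150.3235)=-1.0000; B=V−Δ·S=417.7679
Node (2,2) S=350.8536: V=(p*·50.9686+(1−p*)·181.7012)/1.09=108.6033; Δ=(50.9686−181.7012)/(498.2121−273.6658)=-0.5822; B=V−Δ·S=312.8729
Node (1,0) S=135.7200: V=(p*·225.0455+(1−p*)·311.9063)/1.09=247.5533; Δ=(225.0455−311.9063)/(192.7224−105.8616)=-1.0000; B=V−Δ·S=383.2733
Node (1,1) S=247.0800: V=(p*·108.6033+(1−p*)·225.0455)/1.09=154.7191; Δ=(108.6033−225.0455)/(350.8536−192.7224)=-0.7364; B=V−Δ·S=336.6600
Node (0,0) S=174.0000: V=(p*·154.7191+(1−p*)·247.5533)/1.09=185.8594; Δ=(154.7191−247.5533)/(247.0800−135.7200)=-0.8336; B=V−Δ·S=330.9128
Each (Δ,B) replicates both successor values, so the strategy is self-financing and V0 is arbitrage-free.

(0,0): Delta=-0.8336 Bond=330.9128
(1,0): Delta=-1.0000 Bond=383.2733
(1,1): Delta=-0.7364 Bond=336.6600
(2,0): Delta=-1.0000 Bond=417.7679
(2,1): Delta=-1.0000 Bond=417.7679
(2,2): Delta=-0.5822 Bond=312.8729
(3,0): Delta=-1.0000 Bond=455.3670
(3,1): Delta=-1.0000 Bond=455.3670
(3,2): Delta=-1.0000 Bond=455.3670
(3,3): Delta=-0.3379 Bond=219.3195
V0=185.8594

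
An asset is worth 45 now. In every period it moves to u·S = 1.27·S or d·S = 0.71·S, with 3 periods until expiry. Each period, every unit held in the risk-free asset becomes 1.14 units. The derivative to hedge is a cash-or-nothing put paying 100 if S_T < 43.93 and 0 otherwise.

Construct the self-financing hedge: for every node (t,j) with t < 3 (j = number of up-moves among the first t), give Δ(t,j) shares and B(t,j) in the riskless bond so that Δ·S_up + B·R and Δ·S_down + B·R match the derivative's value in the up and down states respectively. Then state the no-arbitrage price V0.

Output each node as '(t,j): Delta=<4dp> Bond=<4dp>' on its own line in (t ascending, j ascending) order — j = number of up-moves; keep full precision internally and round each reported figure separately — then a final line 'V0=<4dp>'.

Risk-neutral probability p* = (R−d)/(u−d) = (1.14−0.71)/(1.27−0.71) = 0.7679.
At expiry t=3: V(3,0)=100.0000, V(3,1)=100.0000, V(3,2)=0.0000, V(3,3)=0.0000
Node (2,0) S=22.6845: V=(p*·100.0000+(1−p*)·100.0000)/1.14=87.7193; Δ=(100.0000−100.0000)/(28.8093−16.1060)=0.0000; B=V−Δ·S=87.7193
Node (2,1) S=40.5765: V=(p*·0.0000+(1−p*)·100.0000)/1.14=20.3634; Δ=(0.0000−100.0000)/(51.5322−28.8093)=-4.4009; B=V−Δ·S=198.9348
Node (2,2) S=72.5805: V=(p*·0.0000+(1−p*)·0.0000)/1.14=0.0000; Δ=(0.0000−0.0000)/(92.1772−51.5322)=0.0000; B=V−Δ·S=0.0000
Node (1,0) S=31.9500: V=(p*·20.3634+(1−p*)·87.7193)/1.14=31.5786; Δ=(20.3634−87.7193)/(40.5765−22.6845)=-3.7646; B=V−Δ·S=151.8570
Node (1,1) S=57.1500: V=(p*·0.0000+(1−p*)·20.3634)/1.14=4.1467; Δ=(0.0000−20.3634)/(72.5805−40.5765)=-0.6363; B=V−Δ·S=40.5099
Node (0,0) S=45.0000: V=(p*·4.1467+(1−p*)·31.5786)/1.14=9.2235; Δ=(4.1467−31.5786)/(57.1500−31.9500)=-1.0886; B=V−Δ·S=58.2091
Each (Δ,B) replicates both successor values, so the strategy is self-financing and V0 is arbitrage-free.

(0,0): Delta=-1.0886 Bond=58.2091
(1,0): Delta=-3.7646 Bond=151.8570
(1,1): Delta=-0.6363 Bond=40.5099
(2,0): Delta=0.0000 Bond=87.7193
(2,1): Delta=-4.4009 Bond=198.9348
(2,2): Delta=0.0000 Bond=0.0000
V0=9.2235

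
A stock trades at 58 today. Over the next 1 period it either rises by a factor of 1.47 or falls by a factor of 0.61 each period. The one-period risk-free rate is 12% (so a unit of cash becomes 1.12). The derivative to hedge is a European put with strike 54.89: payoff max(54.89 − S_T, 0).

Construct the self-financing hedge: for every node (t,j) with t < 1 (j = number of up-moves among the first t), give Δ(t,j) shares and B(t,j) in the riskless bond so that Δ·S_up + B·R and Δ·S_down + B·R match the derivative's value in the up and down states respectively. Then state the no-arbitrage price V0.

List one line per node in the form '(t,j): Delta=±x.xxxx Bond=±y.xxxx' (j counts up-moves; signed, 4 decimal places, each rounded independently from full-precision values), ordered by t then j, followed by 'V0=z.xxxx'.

(0,0): Delta=-0.3911 Bond=29.7754
V0=7.0894

Risk-neutral probability p* = (R−d)/(u−d) = (1.12−0.61)/(1.47−0.61) = 0.5930.
At expiry t=1: V(1,0)=19.5100, V(1,1)=0.0000
(0,0): S=58.0000. Δ = (V_up−V_dn)/(S_up−S_dn) = (0.0000−19.5100)/(85.2600−35.3800) = -0.3911. V = [p*·0.0000 + (1−p*)·19.5100]/1.12 = 7.0894. B = V − Δ·S = 29.7754.
Self-financing check: at every node Δ·S+B equals the discounted successor values.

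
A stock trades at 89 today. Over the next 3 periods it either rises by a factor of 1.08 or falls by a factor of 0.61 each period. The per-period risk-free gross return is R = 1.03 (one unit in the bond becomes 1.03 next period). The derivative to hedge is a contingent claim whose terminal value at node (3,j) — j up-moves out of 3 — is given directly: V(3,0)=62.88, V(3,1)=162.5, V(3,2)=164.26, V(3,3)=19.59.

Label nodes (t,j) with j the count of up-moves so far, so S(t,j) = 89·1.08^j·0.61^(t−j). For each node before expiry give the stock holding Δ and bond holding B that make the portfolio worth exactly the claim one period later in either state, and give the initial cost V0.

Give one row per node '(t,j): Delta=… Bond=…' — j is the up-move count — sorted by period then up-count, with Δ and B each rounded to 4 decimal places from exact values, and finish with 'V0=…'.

Since d<R<u, set p* = (R−d)/(u−d) = 0.8936; price each node as the discounted p*-expectation of its children.
At expiry t=3: V(3,0)=62.8800, V(3,1)=162.5000, V(3,2)=164.2600, V(3,3)=19.5900
(2,0): S=33.1169. Δ = (V_up−V_dn)/(S_up−S_dn) = (162.5000−62.8800)/(35.7663−20.2013) = 6.4003. V = [p*·162.5000 + (1−p*)·62.8800]/1.03 = 147.4778. B = V − Δ·S = -64.4797.
(2,1): S=58.6332. Δ = (V_up−V_dn)/(S_up−S_dn) = (164.2600−162.5000)/(63.3239−35.7663) = 0.0639. V = [p*·164.2600 + (1−p*)·162.5000]/1.03 = 159.2939. B = V − Δ·S = 155.5493.
(2,2): S=103.8096. Δ = (V_up−V_dn)/(S_up−S_dn) = (19.5900−164.2600)/(112.1144−63.3239) = -2.9651. V = [p*·19.5900 + (1−p*)·164.2600]/1.03 = 33.9616. B = V − Δ·S = 341.7701.
(1,0): S=54.2900. Δ = (V_up−V_dn)/(S_up−S_dn) = (159.2939−147.4778)/(58.6332−33.1169) = 0.4631. V = [p*·159.2939 + (1−p*)·147.4778]/1.03 = 153.4339. B = V − Δ·S = 128.2931.
(1,1): S=96.1200. Δ = (V_up−V_dn)/(S_up−S_dn) = (33.9616−159.2939)/(103.8096−58.6332) = -2.7743. V = [p*·33.9616 + (1−p*)·159.2939]/1.03 = 45.9173. B = V − Δ·S = 312.5819.
(0,0): S=89.0000. Δ = (V_up−V_dn)/(S_up−S_dn) = (45.9173−153.4339)/(96.1200−54.2900) = -2.5703. V = [p*·45.9173 + (1−p*)·153.4339]/1.03 = 55.6847. B = V − Δ·S = 284.4434.
Root portfolio cost Δ·89+B reproduces V0=55.6847.

(0,0): Delta=-2.5703 Bond=284.4434
(1,0): Delta=0.4631 Bond=128.2931
(1,1): Delta=-2.7743 Bond=312.5819
(2,0): Delta=6.4003 Bond=-64.4797
(2,1): Delta=0.0639 Bond=155.5493
(2,2): Delta=-2.9651 Bond=341.7701
V0=55.6847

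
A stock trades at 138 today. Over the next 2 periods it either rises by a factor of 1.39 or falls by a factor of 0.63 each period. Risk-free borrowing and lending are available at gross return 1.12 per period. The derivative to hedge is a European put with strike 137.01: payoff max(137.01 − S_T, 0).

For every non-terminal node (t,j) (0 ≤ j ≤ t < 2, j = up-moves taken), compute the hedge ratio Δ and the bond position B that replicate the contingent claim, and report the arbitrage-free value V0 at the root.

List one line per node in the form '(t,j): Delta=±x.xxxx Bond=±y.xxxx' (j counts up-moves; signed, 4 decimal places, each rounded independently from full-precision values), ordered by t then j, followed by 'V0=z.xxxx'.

No-arbitrage ⇒ martingale measure with p* = (R−d)/(u−d) = 0.6447.
At expiry t=2: V(2,0)=82.2378, V(2,1)=16.1634, V(2,2)=0.0000
(1,0): S=86.9400. Δ = (V_up−V_dn)/(S_up−S_dn) = (16.1634−82.2378)/(120.8466−54.7722) = -1.0000. V = [p*·16.1634 + (1−p*)·82.2378]/1.12 = 35.3904. B = V − Δ·S = 122.3304.
(1,1): S=191.8200. Δ = (V_up−V_dn)/(S_up−S_dn) = (0.0000−16.1634)/(266.6298−120.8466) = -0.1109. V = [p*·0.0000 + (1−p*)·16.1634]/1.12 = 5.1270. B = V − Δ·S = 26.3946.
(0,0): S=138.0000. Δ = (V_up−V_dn)/(S_up−S_dn) = (5.1270−35.3904)/(191.8200−86.9400) = -0.2886. V = [p*·5.1270 + (1−p*)·35.3904]/1.12 = 14.1772. B = V − Δ·S = 53.9974.
Root portfolio cost Δ·138+B reproduces V0=14.1772.

(0,0): Delta=-0.2886 Bond=53.9974
(1,0): Delta=-1.0000 Bond=122.3304
(1,1): Delta=-0.1109 Bond=26.3946
V0=14.1772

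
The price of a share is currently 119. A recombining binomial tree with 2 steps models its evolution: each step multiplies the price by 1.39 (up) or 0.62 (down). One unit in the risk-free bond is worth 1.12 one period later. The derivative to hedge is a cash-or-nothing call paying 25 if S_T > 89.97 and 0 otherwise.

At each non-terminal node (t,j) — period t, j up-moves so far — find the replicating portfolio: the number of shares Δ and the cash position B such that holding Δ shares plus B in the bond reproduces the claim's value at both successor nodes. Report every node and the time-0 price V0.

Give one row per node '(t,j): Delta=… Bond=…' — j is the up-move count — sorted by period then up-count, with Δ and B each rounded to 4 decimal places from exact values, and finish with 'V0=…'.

The replicating-portfolio and risk-neutral prices coincide; use p* = (1.12−0.62)/(1.39−0.62) = 0.6494 for the latter.
Payoff layer (t=2): V(2,0)=0.0000, V(2,1)=25.0000, V(2,2)=25.0000
  t=1,j=0: stock 73.7800 → up 102.5542 (V=25.0000), down 45.7436 (V=0.0000). Price 14.4944; hedge Δ=0.4401, bond B=-17.9731.
  t=1,j=1: stock 165.4100 → up 229.9199 (V=25.0000), down 102.5542 (V=25.0000). Price 22.3214; hedge Δ=0.0000, bond B=22.3214.
  t=0,j=0: stock 119.0000 → up 165.4100 (V=22.3214), down 73.7800 (V=14.4944). Price 17.4794; hedge Δ=0.0854, bond B=7.3144.
The time-0 hedge costs 17.4794, which is the no-arbitrage price.

(0,0): Delta=0.0854 Bond=7.3144
(1,0): Delta=0.4401 Bond=-17.9731
(1,1): Delta=0.0000 Bond=22.3214
V0=17.4794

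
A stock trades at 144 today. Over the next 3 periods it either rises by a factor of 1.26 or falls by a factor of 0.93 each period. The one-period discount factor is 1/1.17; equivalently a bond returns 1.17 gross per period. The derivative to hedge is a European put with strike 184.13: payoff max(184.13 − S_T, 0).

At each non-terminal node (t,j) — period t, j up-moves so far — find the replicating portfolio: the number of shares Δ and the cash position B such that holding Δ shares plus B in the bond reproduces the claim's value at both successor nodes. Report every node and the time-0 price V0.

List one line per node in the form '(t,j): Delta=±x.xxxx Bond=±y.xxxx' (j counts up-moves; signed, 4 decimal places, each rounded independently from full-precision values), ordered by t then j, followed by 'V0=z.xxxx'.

Since d<R<u, set p* = (R−d)/(u−d) = 0.7273; price each node as the discounted p*-expectation of its children.
Terminal payoffs: V(3,0)=68.3026, V(3,1)=27.2025, V(3,2)=0.0000, V(3,3)=0.0000
  t=2,j=0: stock 124.5456 → up 156.9275 (V=27.2025), down 115.8274 (V=68.3026). Price 32.8305; hedge Δ=-1.0000, bond B=157.3761.
  t=2,j=1: stock 168.7392 → up 212.6114 (V=0.0000), down 156.9275 (V=27.2025). Price 6.3409; hedge Δ=-0.4885, bond B=88.7729.
  t=2,j=2: stock 228.6144 → up 288.0541 (V=0.0000), down 212.6114 (V=0.0000). Price 0.0000; hedge Δ=0.0000, bond B=0.0000.
  t=1,j=0: stock 133.9200 → up 168.7392 (V=6.3409), down 124.5456 (V=32.8305). Price 11.5943; hedge Δ=-0.5994, bond B=91.8657.
  t=1,j=1: stock 181.4400 → up 228.6144 (V=0.0000), down 168.7392 (V=6.3409). Price 1.4781; hedge Δ=-0.1059, bond B=20.6930.
  t=0,j=0: stock 144.0000 → up 181.4400 (V=1.4781), down 133.9200 (V=11.5943). Price 3.6214; hedge Δ=-0.2129, bond B=34.2767.
Each (Δ,B) replicates both successor values, so the strategy is self-financing and V0 is arbitrage-free.

(0,0): Delta=-0.2129 Bond=34.2767
(1,0): Delta=-0.5994 Bond=91.8657
(1,1): Delta=-0.1059 Bond=20.6930
(2,0): Delta=-1.0000 Bond=157.3761
(2,1): Delta=-0.4885 Bond=88.7729
(2,2): Delta=0.0000 Bond=0.0000
V0=3.6214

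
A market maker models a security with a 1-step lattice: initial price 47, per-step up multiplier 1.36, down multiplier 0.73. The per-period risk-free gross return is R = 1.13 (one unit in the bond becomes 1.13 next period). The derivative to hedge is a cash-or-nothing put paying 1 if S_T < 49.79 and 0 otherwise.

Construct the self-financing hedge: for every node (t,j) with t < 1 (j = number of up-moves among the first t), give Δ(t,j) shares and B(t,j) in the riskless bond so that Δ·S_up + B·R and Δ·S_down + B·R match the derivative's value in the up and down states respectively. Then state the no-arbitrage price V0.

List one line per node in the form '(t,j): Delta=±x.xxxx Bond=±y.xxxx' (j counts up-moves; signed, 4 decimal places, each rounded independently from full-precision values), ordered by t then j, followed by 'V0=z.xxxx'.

Under the risk-neutral measure, an up-move has probability p* = (R−d)/(u−d) = 0.6349 and values discount at R = 1.13.
Terminal values V(1,·): V(1,0)=1.0000, V(1,1)=0.0000
Node (0,0) S=47.0000: V=(p*·0.0000+(1−p*)·1.0000)/1.13=0.3231; Δ=(0.0000−1.0000)/(63.9200−34.3100)=-0.0338; B=V−Δ·S=1.9104
Self-financing check: at every node Δ·S+B equals the discounted successor values.

(0,0): Delta=-0.0338 Bond=1.9104
V0=0.3231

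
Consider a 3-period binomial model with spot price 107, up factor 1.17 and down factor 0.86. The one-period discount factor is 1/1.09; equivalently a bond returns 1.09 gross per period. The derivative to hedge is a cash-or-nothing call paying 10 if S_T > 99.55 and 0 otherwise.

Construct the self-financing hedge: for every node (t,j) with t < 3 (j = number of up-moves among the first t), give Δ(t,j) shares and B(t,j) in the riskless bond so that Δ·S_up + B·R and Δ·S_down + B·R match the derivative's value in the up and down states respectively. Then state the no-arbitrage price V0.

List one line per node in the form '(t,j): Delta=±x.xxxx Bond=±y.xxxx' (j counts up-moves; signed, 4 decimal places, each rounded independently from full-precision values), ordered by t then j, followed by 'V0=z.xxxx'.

Under the risk-neutral measure, an up-move has probability p* = (R−d)/(u−d) = 0.7419 and values discount at R = 1.09.
Payoff layer (t=3): V(3,0)=0.0000, V(3,1)=0.0000, V(3,2)=10.0000, V(3,3)=10.0000
Node (2,0) S=79.1372: V=(p*·0.0000+(1−p*)·0.0000)/1.09=0.0000; Δ=(0.0000−0.0000)/(92.5905−68.0580)=0.0000; B=V−Δ·S=0.0000
Node (2,1) S=107.6634: V=(p*·10.0000+(1−p*)·0.0000)/1.09=6.8067; Δ=(10.0000−0.0000)/(125.9662−92.5905)=0.2996; B=V−Δ·S=-25.4513
Node (2,2) S=146.4723: V=(p*·10.0000+(1−p*)·10.0000)/1.09=9.1743; Δ=(10.0000−10.0000)/(171.3726−125.9662)=0.0000; B=V−Δ·S=9.1743
Node (1,0) S=92.0200: V=(p*·6.8067+(1−p*)·0.0000)/1.09=4.6332; Δ=(6.8067−0.0000)/(107.6634−79.1372)=0.2386; B=V−Δ·S=-17.3241
Node (1,1) S=125.1900: V=(p*·9.1743+(1−p*)·6.8067)/1.09=7.8563; Δ=(9.1743−6.8067)/(146.4723−107.6634)=0.0610; B=V−Δ·S=0.2190
Node (0,0) S=107.0000: V=(p*·7.8563+(1−p*)·4.6332)/1.09=6.4445; Δ=(7.8563−4.6332)/(125.1900−92.0200)=0.0972; B=V−Δ·S=-3.9525
Root portfolio cost Δ·107+B reproduces V0=6.4445.

(0,0): Delta=0.0972 Bond=-3.9525
(1,0): Delta=0.2386 Bond=-17.3241
(1,1): Delta=0.0610 Bond=0.2190
(2,0): Delta=0.0000 Bond=0.0000
(2,1): Delta=0.2996 Bond=-25.4513
(2,2): Delta=0.0000 Bond=9.1743
V0=6.4445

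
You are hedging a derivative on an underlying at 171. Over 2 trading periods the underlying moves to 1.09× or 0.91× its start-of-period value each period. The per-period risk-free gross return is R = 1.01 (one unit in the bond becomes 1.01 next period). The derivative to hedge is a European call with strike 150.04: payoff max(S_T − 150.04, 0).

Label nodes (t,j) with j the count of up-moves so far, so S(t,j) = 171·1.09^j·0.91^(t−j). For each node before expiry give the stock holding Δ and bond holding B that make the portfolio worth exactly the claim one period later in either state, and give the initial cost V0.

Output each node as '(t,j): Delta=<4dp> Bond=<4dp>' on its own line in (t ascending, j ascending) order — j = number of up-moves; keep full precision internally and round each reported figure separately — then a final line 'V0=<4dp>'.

The replicating-portfolio and risk-neutral prices coincide; use p* = (1.01−0.91)/(1.09−0.91) = 0.5556 for the latter.
Terminal values V(2,·): V(2,0)=0.0000, V(2,1)=19.5749, V(2,2)=53.1251
Node (1,0) S=155.6100: V=(p*·19.5749+(1−p*)·0.0000)/1.01=10.7673; Δ=(19.5749−0.0000)/(169.6149−141.6051)=0.6989; B=V−Δ·S=-97.9822
Node (1,1) S=186.3900: V=(p*·53.1251+(1−p*)·19.5749)/1.01=37.8355; Δ=(53.1251−19.5749)/(203.1651−169.6149)=1.0000; B=V−Δ·S=-148.5545
Node (0,0) S=171.0000: V=(p*·37.8355+(1−p*)·10.7673)/1.01=25.5497; Δ=(37.8355−10.7673)/(186.3900−155.6100)=0.8794; B=V−Δ·S=-124.8296
Check: Δ(0,0)·S0 + B(0,0) = 25.5497 = V0.

(0,0): Delta=0.8794 Bond=-124.8296
(1,0): Delta=0.6989 Bond=-97.9822
(1,1): Delta=1.0000 Bond=-148.5545
V0=25.5497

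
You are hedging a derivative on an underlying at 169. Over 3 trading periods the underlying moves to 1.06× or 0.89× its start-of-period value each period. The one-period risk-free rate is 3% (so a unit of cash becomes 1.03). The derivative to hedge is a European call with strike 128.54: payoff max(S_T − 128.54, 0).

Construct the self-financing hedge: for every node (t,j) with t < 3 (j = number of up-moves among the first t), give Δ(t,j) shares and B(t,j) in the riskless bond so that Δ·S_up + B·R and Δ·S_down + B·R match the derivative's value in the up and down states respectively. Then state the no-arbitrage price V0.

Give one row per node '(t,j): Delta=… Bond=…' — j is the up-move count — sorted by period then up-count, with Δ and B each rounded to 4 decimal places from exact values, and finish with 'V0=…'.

The replicating-portfolio and risk-neutral prices coincide; use p* = (1.03−0.89)/(1.06−0.89) = 0.8235 for the latter.
Terminal payoffs: V(3,0)=0.0000, V(3,1)=13.3568, V(3,2)=40.4607, V(3,3)=72.7417
(2,0): S=133.8649. Δ = (V_up−V_dn)/(S_up−S_dn) = (13.3568−0.0000)/(141.8968−119.1398) = 0.5869. V = [p*·13.3568 + (1−p*)·0.0000]/1.03 = 10.6793. B = V − Δ·S = -67.8900.
(2,1): S=159.4346. Δ = (V_up−V_dn)/(S_up−S_dn) = (40.4607−13.3568)/(169.0007−141.8968) = 1.0000. V = [p*·40.4607 + (1−p*)·13.3568]/1.03 = 34.6385. B = V − Δ·S = -124.7961.
(2,2): S=189.8884. Δ = (V_up−V_dn)/(S_up−S_dn) = (72.7417−40.4607)/(201.2817−169.0007) = 1.0000. V = [p*·72.7417 + (1−p*)·40.4607]/1.03 = 65.0923. B = V − Δ·S = -124.7961.
(1,0): S=150.4100. Δ = (V_up−V_dn)/(S_up−S_dn) = (34.6385−10.6793)/(159.4346−133.8649) = 0.9370. V = [p*·34.6385 + (1−p*)·10.6793]/1.03 = 29.5247. B = V − Δ·S = -111.4115.
(1,1): S=179.1400. Δ = (V_up−V_dn)/(S_up−S_dn) = (65.0923−34.6385)/(189.8884−159.4346) = 1.0000. V = [p*·65.0923 + (1−p*)·34.6385]/1.03 = 57.9787. B = V − Δ·S = -121.1613.
(0,0): S=169.0000. Δ = (V_up−V_dn)/(S_up−S_dn) = (57.9787−29.5247)/(179.1400−150.4100) = 0.9904. V = [p*·57.9787 + (1−p*)·29.5247]/1.03 = 51.4150. B = V − Δ·S = -115.9619.
Root portfolio cost Δ·169+B reproduces V0=51.4150.

(0,0): Delta=0.9904 Bond=-115.9619
(1,0): Delta=0.9370 Bond=-111.4115
(1,1): Delta=1.0000 Bond=-121.1613
(2,0): Delta=0.5869 Bond=-67.8900
(2,1): Delta=1.0000 Bond=-124.7961
(2,2): Delta=1.0000 Bond=-124.7961
V0=51.4150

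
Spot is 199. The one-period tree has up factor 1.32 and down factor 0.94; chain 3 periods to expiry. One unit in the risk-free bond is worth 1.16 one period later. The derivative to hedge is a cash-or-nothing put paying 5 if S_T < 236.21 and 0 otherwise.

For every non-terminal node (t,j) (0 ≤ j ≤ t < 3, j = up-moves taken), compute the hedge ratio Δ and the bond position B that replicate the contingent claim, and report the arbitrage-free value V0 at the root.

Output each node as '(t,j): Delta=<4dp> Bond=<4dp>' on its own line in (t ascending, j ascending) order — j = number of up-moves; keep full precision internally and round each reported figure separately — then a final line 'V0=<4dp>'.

(0,0): Delta=-0.0240 Bond=5.9928
(1,0): Delta=-0.0351 Bond=9.0374
(1,1): Delta=-0.0182 Bond=5.4348
(2,0): Delta=0.0000 Bond=4.3103
(2,1): Delta=-0.0533 Bond=14.9728
(2,2): Delta=0.0000 Bond=0.0000
V0=1.2255

The replicating-portfolio and risk-neutral prices coincide; use p* = (1.16−0.94)/(1.32−0.94) = 0.5789 for the latter.
Terminal payoffs: V(3,0)=5.0000, V(3,1)=5.0000, V(3,2)=0.0000, V(3,3)=0.0000
Node (2,0) S=175.8364: V=(p*·5.0000+(1−p*)·5.0000)/1.16=4.3103; Δ=(5.0000−5.0000)/(232.1040−165.2862)=0.0000; B=V−Δ·S=4.3103
Node (2,1) S=246.9192: V=(p*·0.0000+(1−p*)·5.0000)/1.16=1.8149; Δ=(0.0000−5.0000)/(325.9333−232.1040)=-0.0533; B=V−Δ·S=14.9728
Node (2,2) S=346.7376: V=(p*·0.0000+(1−p*)·0.0000)/1.16=0.0000; Δ=(0.0000−0.0000)/(457.6936−325.9333)=0.0000; B=V−Δ·S=0.0000
Node (1,0) S=187.0600: V=(p*·1.8149+(1−p*)·4.3103)/1.16=2.4703; Δ=(1.8149−4.3103)/(246.9192−175.8364)=-0.0351; B=V−Δ·S=9.0374
Node (1,1) S=262.6800: V=(p*·0.0000+(1−p*)·1.8149)/1.16=0.6588; Δ=(0.0000−1.8149)/(346.7376−246.9192)=-0.0182; B=V−Δ·S=5.4348
Node (0,0) S=199.0000: V=(p*·0.6588+(1−p*)·2.4703)/1.16=1.2255; Δ=(0.6588−2.4703)/(262.6800−187.0600)=-0.0240; B=V−Δ·S=5.9928
Check: Δ(0,0)·S0 + B(0,0) = 1.2255 = V0.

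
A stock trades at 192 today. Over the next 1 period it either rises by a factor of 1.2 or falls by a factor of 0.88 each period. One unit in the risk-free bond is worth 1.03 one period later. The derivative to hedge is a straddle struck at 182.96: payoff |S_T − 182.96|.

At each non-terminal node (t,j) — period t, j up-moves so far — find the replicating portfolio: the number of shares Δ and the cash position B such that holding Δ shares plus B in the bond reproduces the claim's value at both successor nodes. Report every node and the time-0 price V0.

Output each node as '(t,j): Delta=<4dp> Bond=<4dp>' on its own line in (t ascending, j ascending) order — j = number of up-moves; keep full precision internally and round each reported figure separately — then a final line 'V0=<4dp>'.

(0,0): Delta=0.5443 Bond=-75.6893
V0=28.8107

The replicating-portfolio and risk-neutral prices coincide; use p* = (1.03−0.88)/(1.2−0.88) = 0.4688 for the latter.
Terminal payoffs: V(1,0)=14.0000, V(1,1)=47.4400
  t=0,j=0: stock 192.0000 → up 230.4000 (V=47.4400), down 168.9600 (V=14.0000). Price 28.8107; hedge Δ=0.5443, bond B=-75.6893.
The time-0 hedge costs 28.8107, which is the no-arbitrage price.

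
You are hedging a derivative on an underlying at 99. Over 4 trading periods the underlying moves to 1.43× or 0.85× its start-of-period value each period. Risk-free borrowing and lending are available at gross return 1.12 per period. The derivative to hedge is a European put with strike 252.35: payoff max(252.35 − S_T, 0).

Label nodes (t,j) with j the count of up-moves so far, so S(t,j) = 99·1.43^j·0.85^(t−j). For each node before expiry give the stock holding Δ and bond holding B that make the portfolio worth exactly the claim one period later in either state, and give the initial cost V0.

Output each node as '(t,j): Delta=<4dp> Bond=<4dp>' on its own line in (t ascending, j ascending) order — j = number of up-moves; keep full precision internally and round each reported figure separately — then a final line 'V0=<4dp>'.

(0,0): Delta=-0.7979 Bond=145.1868
(1,0): Delta=-1.0000 Bond=179.6177
(1,1): Delta=-0.6599 Bond=143.0810
(2,0): Delta=-1.0000 Bond=201.1719
(2,1): Delta=-1.0000 Bond=201.1719
(2,2): Delta=-0.4279 Bond=113.2671
(3,0): Delta=-1.0000 Bond=225.3125
(3,1): Delta=-1.0000 Bond=225.3125
(3,2): Delta=-1.0000 Bond=225.3125
(3,3): Delta=-0.0374 Bond=13.8201
V0=66.1968

Risk-neutral probability p* = (R−d)/(u−d) = (1.12−0.85)/(1.43−0.85) = 0.4655.
Terminal values V(4,·): V(4,0)=200.6714, V(4,1)=165.4083, V(4,2)=106.0834, V(4,3)=6.2780, V(4,4)=0.0000
  t=3,j=0: stock 60.7984 → up 86.9417 (V=165.4083), down 51.6786 (V=200.6714). Price 164.5141; hedge Δ=-1.0000, bond B=225.3125.
  t=3,j=1: stock 102.2843 → up 146.2666 (V=106.0834), down 86.9417 (V=165.4083). Price 123.0282; hedge Δ=-1.0000, bond B=225.3125.
  t=3,j=2: stock 172.0783 → up 246.0720 (V=6.2780), down 146.2666 (V=106.0834). Price 53.2342; hedge Δ=-1.0000, bond B=225.3125.
  t=3,j=3: stock 289.4965 → up 413.9800 (V=0.0000), down 246.0720 (V=6.2780). Price 2.9960; hedge Δ=-0.0374, bond B=13.8201.
  t=2,j=0: stock 71.5275 → up 102.2843 (V=123.0282), down 60.7984 (V=164.5141). Price 129.6444; hedge Δ=-1.0000, bond B=201.1719.
  t=2,j=1: stock 120.3345 → up 172.0783 (V=53.2342), down 102.2843 (V=123.0282). Price 80.8374; hedge Δ=-1.0000, bond B=201.1719.
  t=2,j=2: stock 202.4451 → up 289.4965 (V=2.9960), down 172.0783 (V=53.2342). Price 26.6495; hedge Δ=-0.4279, bond B=113.2671.
  t=1,j=0: stock 84.1500 → up 120.3345 (V=80.8374), down 71.5275 (V=129.6444). Price 95.4677; hedge Δ=-1.0000, bond B=179.6177.
  t=1,j=1: stock 141.5700 → up 202.4451 (V=26.6495), down 120.3345 (V=80.8374). Price 49.6535; hedge Δ=-0.6599, bond B=143.0810.
  t=0,j=0: stock 99.0000 → up 141.5700 (V=49.6535), down 84.1500 (V=95.4677). Price 66.1968; hedge Δ=-0.7979, bond B=145.1868.
Root portfolio cost Δ·99+B reproduces V0=66.1968.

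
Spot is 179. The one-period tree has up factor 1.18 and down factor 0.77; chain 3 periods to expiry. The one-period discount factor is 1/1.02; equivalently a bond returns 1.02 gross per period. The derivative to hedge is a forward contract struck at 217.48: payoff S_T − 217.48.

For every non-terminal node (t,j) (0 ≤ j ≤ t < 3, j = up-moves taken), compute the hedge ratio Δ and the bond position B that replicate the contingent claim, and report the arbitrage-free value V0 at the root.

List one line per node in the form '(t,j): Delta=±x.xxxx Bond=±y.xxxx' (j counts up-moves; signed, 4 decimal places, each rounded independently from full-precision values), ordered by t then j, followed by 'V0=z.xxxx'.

No-arbitrage ⇒ martingale measure with p* = (R−d)/(u−d) = 0.6098.
At expiry t=3: V(3,0)=-135.7606, V(3,1)=-92.2477, V(3,2)=-25.5655, V(3,3)=76.6227
Node (2,0) S=106.1291: V=(p*·-92.2477+(1−p*)·-135.7606)/1.02=-107.0866; Δ=(-92.2477−-135.7606)/(125.2323−81.7194)=1.0000; B=V−Δ·S=-213.2157
Node (2,1) S=162.6394: V=(p*·-25.5655+(1−p*)·-92.2477)/1.02=-50.5763; Δ=(-25.5655−-92.2477)/(191.9145−125.2323)=1.0000; B=V−Δ·S=-213.2157
Node (2,2) S=249.2396: V=(p*·76.6227+(1−p*)·-25.5655)/1.02=36.0239; Δ=(76.6227−-25.5655)/(294.1027−191.9145)=1.0000; B=V−Δ·S=-213.2157
Node (1,0) S=137.8300: V=(p*·-50.5763+(1−p*)·-107.0866)/1.02=-71.2050; Δ=(-50.5763−-107.0866)/(162.6394−106.1291)=1.0000; B=V−Δ·S=-209.0350
Node (1,1) S=211.2200: V=(p*·36.0239+(1−p*)·-50.5763)/1.02=2.1850; Δ=(36.0239−-50.5763)/(249.2396−162.6394)=1.0000; B=V−Δ·S=-209.0350
Node (0,0) S=179.0000: V=(p*·2.1850+(1−p*)·-71.2050)/1.02=-25.9363; Δ=(2.1850−-71.2050)/(211.2200−137.8300)=1.0000; B=V−Δ·S=-204.9363
Each (Δ,B) replicates both successor values, so the strategy is self-financing and V0 is arbitrage-free.

(0,0): Delta=1.0000 Bond=-204.9363
(1,0): Delta=1.0000 Bond=-209.0350
(1,1): Delta=1.0000 Bond=-209.0350
(2,0): Delta=1.0000 Bond=-213.2157
(2,1): Delta=1.0000 Bond=-213.2157
(2,2): Delta=1.0000 Bond=-213.2157
V0=-25.9363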